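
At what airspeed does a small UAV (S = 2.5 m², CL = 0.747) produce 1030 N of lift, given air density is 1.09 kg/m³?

v = 31.8 m/s

L = ½ρv²S·CL ⇒ v = √(2L/(ρ·S·CL))
v = √(2 × 1030 / (1.09 × 2.5 × 0.747)) = √1012 = 31.8 m/s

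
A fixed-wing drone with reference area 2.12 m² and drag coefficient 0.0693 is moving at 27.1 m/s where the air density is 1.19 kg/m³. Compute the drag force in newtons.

D = ½ρv²S·CD = ½ × 1.19 × 27.1² × 2.12 × 0.0693 = 64.2 N

D = 64.2 N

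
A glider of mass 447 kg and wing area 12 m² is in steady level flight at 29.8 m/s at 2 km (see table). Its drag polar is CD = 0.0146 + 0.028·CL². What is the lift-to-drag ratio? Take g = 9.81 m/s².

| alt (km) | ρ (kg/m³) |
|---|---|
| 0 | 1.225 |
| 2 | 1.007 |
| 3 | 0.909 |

L/D = 24.5

At 2 km, from the table: ρ = 1.007 kg/m³.
In steady level flight, lift balances weight: W = mg = 447 × 9.81 = 4385.1 N.
q = ½ρv² = ½ × 1.007 × 29.8² = 447.1 Pa.
Required CL = L/(qS) = 4385.1/(447.1·12) = 0.8173.
CD = 0.0146 + 0.028 × 0.8173² = 0.0333.
L/D = CL/CD = 0.8173 / 0.0333 = 24.5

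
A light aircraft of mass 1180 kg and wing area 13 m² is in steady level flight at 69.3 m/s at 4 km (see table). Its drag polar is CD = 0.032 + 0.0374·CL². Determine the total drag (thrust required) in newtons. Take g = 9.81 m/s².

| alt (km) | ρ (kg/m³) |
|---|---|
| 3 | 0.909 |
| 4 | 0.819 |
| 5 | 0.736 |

At 4 km, from the table: ρ = 0.819 kg/m³.
Weight W = mg = 1180 × 9.81 = 11576 N; in level flight L = W.
Dynamic pressure q = 0.5 × 0.819 × 69.3² = 1967 Pa.
Required CL = L/(qS) = 11576/(1967·13) = 0.4528.
CD = 0.032 + 0.0374 × 0.4528² = 0.03967.
D = q·S·CD = 1967 × 13 × 0.03967 = 1014 N

D = 1010 N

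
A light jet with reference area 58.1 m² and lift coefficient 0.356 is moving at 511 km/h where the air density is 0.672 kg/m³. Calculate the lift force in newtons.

L = 1.4×10^5 N

Convert speed: v = 511 km/h ÷ 3.6 = 141.9 m/s.
L = ½ρv²S·CL = ½ × 0.672 × 141.9² × 58.1 × 0.356 = 1.4×10^5 N ≈ 140 kN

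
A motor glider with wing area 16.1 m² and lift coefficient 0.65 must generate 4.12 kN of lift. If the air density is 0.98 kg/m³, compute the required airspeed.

v = 28.3 m/s

L = ½ρv²S·CL ⇒ v = √(2L/(ρ·S·CL))
v = √(2 × 4120 / (0.98 × 16.1 × 0.65)) = √803.5 = 28.3 m/s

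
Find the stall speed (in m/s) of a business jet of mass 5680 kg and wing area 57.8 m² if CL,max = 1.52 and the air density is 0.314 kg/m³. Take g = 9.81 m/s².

At stall, lift equals weight: L = W = m·g = 5680 × 9.81 = 55720 N.
From L = ½ρV²S·CL,max = W: V_stall = √(2W/(ρSCL,max)) = √(2·55720/(0.314·57.8·1.52))
V_stall = √4040 = 63.6 m/s

V_stall = 63.6 m/s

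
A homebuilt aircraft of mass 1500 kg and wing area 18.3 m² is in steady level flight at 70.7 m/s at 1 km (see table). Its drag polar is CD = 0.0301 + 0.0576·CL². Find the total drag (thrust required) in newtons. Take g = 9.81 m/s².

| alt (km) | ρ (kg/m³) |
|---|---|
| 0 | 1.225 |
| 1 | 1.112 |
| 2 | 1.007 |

D = 1780 N

At 1 km, from the table: ρ = 1.112 kg/m³.
Level flight ⇒ L = W = m·g = 1500 × 9.81 = 14715 N.
Dynamic pressure q = 0.5 × 1.112 × 70.7² = 2779 Pa.
CL = 2W/(ρv²S) = 2×14715/(1.112×70.7²×18.3) = 0.2893.
CD = 0.0301 + 0.0576 × 0.2893² = 0.03492.
D = q·S·CD = 2779 × 18.3 × 0.03492 = 1776 N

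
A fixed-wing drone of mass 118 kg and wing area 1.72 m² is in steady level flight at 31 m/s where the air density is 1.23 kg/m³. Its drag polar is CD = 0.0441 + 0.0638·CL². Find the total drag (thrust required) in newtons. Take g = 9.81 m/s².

D = 129 N

Weight W = mg = 118 × 9.81 = 1157.6 N; in level flight L = W.
Dynamic pressure q = 0.5 × 1.23 × 31² = 591 Pa.
CL = 2W/(ρv²S) = 2×1157.6/(1.23×31²×1.72) = 1.139.
CD = 0.0441 + 0.0638 × 1.139² = 0.1268.
D = q·S·CD = 591 × 1.72 × 0.1268 = 128.9 N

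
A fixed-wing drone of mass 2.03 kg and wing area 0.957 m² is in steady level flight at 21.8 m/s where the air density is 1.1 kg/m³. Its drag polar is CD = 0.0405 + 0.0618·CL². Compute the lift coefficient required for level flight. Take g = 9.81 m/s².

Weight W = mg = 2.03 × 9.81 = 19.914 N; in level flight L = W.
Dynamic pressure q = 0.5 × 1.1 × 21.8² = 261.4 Pa.
CL = 2W/(ρv²S) = 2×19.914/(1.1×21.8²×0.957) = 0.07961.

CL = 0.0796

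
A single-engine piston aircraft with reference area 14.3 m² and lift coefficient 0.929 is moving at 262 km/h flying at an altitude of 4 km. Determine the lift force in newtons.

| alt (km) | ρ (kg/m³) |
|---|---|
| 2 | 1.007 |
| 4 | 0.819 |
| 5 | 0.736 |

At 4 km, from the table: ρ = 0.819 kg/m³.
Convert speed: v = 262 km/h ÷ 3.6 = 72.78 m/s.
L = ½ρv²S·CL = ½ × 0.819 × 72.78² × 14.3 × 0.929 = 28800 N ≈ 28.8 kN

L = 28800 N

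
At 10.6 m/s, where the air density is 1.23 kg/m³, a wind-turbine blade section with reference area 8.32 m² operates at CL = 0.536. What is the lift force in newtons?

L = 308 N

Dynamic pressure q = ½ρv² = ½ × 1.23 × 10.6² = 69.1 Pa.
L = q·S·CL = 69.1 × 8.32 × 0.536 = 308 N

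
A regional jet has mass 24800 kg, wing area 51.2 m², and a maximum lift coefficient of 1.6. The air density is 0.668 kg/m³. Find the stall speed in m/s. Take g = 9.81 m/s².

V_stall = 94.3 m/s

At stall, lift equals weight: L = W = m·g = 24800 × 9.81 = 2.433×10^5 N.
V_stall = √(2W/(ρ·S·CL,max)) = √(2 × 2.433×10^5 / (0.668 × 51.2 × 1.6))
V_stall = √8892 = 94.3 m/s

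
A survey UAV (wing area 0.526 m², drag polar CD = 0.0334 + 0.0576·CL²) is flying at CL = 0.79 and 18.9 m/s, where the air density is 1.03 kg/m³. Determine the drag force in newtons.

D = 6.71 N

CD = 0.0334 + 0.0576 × 0.79² = 0.06935
D = ½ρv²S·CD = ½ × 1.03 × 18.9² × 0.526 × 0.06935 = 6.71 N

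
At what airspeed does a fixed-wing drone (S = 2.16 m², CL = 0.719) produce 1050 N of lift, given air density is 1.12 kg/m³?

L = ½ρv²S·CL ⇒ v = √(2L/(ρ·S·CL))
v = √(2 × 1050 / (1.12 × 2.16 × 0.719)) = √1207 = 34.7 m/s

v = 34.7 m/s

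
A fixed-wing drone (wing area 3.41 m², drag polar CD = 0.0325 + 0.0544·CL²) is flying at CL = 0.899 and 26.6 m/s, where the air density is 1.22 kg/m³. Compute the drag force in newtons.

D = 113 N

CD = 0.0325 + 0.0544 × 0.899² = 0.07647
D = ½ρv²S·CD = ½ × 1.22 × 26.6² × 3.41 × 0.07647 = 113 N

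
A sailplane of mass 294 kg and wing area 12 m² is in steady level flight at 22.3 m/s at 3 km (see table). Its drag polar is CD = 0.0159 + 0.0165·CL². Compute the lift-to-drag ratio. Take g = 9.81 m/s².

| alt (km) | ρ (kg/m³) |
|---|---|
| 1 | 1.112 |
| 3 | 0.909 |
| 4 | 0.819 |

At 3 km, from the table: ρ = 0.909 kg/m³.
In steady level flight, lift balances weight: W = mg = 294 × 9.81 = 2884.1 N.
Dynamic pressure q = 0.5 × 0.909 × 22.3² = 226 Pa.
Required CL = L/(qS) = 2884.1/(226·12) = 1.063.
CD = 0.0159 + 0.0165 × 1.063² = 0.03456.
L/D = CL/CD = 1.063 / 0.03456 = 30.8

L/D = 30.8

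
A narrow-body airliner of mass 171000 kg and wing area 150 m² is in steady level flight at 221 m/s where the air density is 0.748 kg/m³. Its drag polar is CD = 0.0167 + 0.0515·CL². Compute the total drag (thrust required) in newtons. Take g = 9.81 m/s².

D = 98600 N

In steady level flight, lift balances weight: W = mg = 171000 × 9.81 = 1.6775×10^6 N.
Dynamic pressure q = 0.5 × 0.748 × 221² = 18270 Pa.
CL = 2W/(ρv²S) = 2×1.6775×10^6/(0.748×221²×150) = 0.6122.
CD = 0.0167 + 0.0515 × 0.6122² = 0.036.
D = q·S·CD = 18270 × 150 × 0.036 = 98650 N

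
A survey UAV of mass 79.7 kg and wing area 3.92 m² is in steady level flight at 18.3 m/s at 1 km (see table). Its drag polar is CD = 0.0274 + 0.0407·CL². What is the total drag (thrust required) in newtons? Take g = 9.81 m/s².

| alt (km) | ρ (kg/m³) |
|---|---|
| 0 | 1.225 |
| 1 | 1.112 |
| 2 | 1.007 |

At 1 km, from the table: ρ = 1.112 kg/m³.
Level flight ⇒ L = W = m·g = 79.7 × 9.81 = 781.86 N.
Dynamic pressure q = 0.5 × 1.112 × 18.3² = 186.2 Pa.
Required CL = L/(qS) = 781.86/(186.2·3.92) = 1.071.
CD = 0.0274 + 0.0407 × 1.071² = 0.0741.
D = q·S·CD = 186.2 × 3.92 × 0.0741 = 54.09 N

D = 54.1 N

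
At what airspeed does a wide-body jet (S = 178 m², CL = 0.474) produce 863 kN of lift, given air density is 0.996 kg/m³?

v = 143 m/s

L = ½ρv²S·CL ⇒ v = √(2L/(ρ·S·CL))
v = √(2 × 8.63×10^5 / (0.996 × 178 × 0.474)) = √20540 = 143 m/s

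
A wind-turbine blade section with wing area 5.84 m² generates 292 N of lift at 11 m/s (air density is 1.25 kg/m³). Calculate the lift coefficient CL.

From L = ½ρv²S·CL, rearranging gives CL = 2L/(ρv²S).
CL = 2 × 292 / (1.25 × 11² × 5.84) = 0.661

CL = 0.661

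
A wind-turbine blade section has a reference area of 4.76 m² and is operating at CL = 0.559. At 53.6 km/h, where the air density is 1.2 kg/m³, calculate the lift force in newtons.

L = 354 N

Convert speed: v = 53.6 km/h ÷ 3.6 = 14.89 m/s.
Dynamic pressure q = ½ρv² = ½ × 1.2 × 14.89² = 133 Pa.
L = q·S·CL = 133 × 4.76 × 0.559 = 354 N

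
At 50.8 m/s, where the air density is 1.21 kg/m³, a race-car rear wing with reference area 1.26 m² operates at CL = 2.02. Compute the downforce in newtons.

L = 3970 N

L = ½ρv²S·CL = ½ × 1.21 × 50.8² × 1.26 × 2.02 = 3970 N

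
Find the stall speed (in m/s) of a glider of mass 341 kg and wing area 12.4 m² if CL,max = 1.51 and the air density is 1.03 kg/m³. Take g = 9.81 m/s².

Weight W = mg = 341 × 9.81 = 3345 N.
From L = ½ρV²S·CL,max = W: V_stall = √(2W/(ρSCL,max)) = √(2·3345/(1.03·12.4·1.51))
V_stall = √346.9 = 18.6 m/s

V_stall = 18.6 m/s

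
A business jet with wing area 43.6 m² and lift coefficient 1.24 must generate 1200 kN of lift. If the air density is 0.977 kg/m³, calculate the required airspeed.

v = 213 m/s

L = ½ρv²S·CL ⇒ v = √(2L/(ρ·S·CL))
v = √(2 × 1.2×10^6 / (0.977 × 43.6 × 1.24)) = √45440 = 213 m/s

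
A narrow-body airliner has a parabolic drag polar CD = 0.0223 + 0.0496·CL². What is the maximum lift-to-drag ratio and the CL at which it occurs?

(L/D)max = 15, at CL = 0.671

For CD = CD0 + K·CL², (L/D)max occurs at CL* = √(CD0/K) and equals 1/(2√(K·CD0)).
(L/D)max = 1/(2√(0.0496 × 0.0223)) = 1/(2 × 0.03326) = 15
CL* = √(0.0223/0.0496) = 0.671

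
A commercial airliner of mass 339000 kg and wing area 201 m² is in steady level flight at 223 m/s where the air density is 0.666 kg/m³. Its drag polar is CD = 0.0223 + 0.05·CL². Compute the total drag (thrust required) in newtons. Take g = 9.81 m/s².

D = 2.4×10^5 N

Level flight ⇒ L = W = m·g = 339000 × 9.81 = 3.3256×10^6 N.
q = ½ρv² = ½ × 0.666 × 223² = 16560 Pa.
CL = 2W/(ρv²S) = 2×3.3256×10^6/(0.666×223²×201) = 0.9991.
CD = 0.0223 + 0.05 × 0.9991² = 0.07221.
D = q·S·CD = 16560 × 201 × 0.07221 = 2.404×10^5 N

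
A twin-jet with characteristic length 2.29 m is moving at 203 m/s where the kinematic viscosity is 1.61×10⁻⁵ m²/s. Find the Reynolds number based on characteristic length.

Re = 2.89×10^7

Re = v·c/ν = 203 × 2.29 / (1.61×10⁻⁵) = 2.89×10^7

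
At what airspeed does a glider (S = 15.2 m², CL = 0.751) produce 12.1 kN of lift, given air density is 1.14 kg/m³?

v = 43.1 m/s

L = ½ρv²S·CL ⇒ v = √(2L/(ρ·S·CL))
v = √(2 × 12100 / (1.14 × 15.2 × 0.751)) = √1860 = 43.1 m/s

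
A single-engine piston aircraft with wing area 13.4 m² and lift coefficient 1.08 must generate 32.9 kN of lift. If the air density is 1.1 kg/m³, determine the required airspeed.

L = ½ρv²S·CL ⇒ v = √(2L/(ρ·S·CL))
v = √(2 × 32900 / (1.1 × 13.4 × 1.08)) = √4133 = 64.3 m/s

v = 64.3 m/s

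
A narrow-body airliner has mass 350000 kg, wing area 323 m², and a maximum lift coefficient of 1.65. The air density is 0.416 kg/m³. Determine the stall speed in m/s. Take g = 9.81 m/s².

Weight W = mg = 350000 × 9.81 = 3.434×10^6 N.
V_stall = √(2W/(ρ·S·CL,max)) = √(2 × 3.434×10^6 / (0.416 × 323 × 1.65))
V_stall = √30970 = 176 m/s

V_stall = 176 m/s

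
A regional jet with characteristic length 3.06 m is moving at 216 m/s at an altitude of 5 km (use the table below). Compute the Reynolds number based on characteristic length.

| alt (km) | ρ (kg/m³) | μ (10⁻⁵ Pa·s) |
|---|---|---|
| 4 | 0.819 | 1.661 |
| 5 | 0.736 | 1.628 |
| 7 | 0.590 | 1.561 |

Re = 2.99×10^7

At 5 km, from the table: ρ = 0.736 kg/m³, μ = 1.628×10⁻⁵ Pa·s.
Re = ρ·v·c/μ = 0.736 × 216 × 3.06 / (1.628×10⁻⁵) = 2.99×10^7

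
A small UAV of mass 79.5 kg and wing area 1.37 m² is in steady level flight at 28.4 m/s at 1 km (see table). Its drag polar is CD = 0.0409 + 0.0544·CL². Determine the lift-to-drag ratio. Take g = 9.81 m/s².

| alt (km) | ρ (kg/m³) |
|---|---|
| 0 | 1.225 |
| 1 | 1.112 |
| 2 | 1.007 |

L/D = 9.87

At 1 km, from the table: ρ = 1.112 kg/m³.
Level flight ⇒ L = W = m·g = 79.5 × 9.81 = 779.9 N.
Dynamic pressure q = 0.5 × 1.112 × 28.4² = 448.4 Pa.
CL = W/(q·S) = 779.9 / (448.4 × 1.37) = 1.269.
CD = 0.0409 + 0.0544 × 1.269² = 0.1286.
L/D = CL/CD = 1.269 / 0.1286 = 9.87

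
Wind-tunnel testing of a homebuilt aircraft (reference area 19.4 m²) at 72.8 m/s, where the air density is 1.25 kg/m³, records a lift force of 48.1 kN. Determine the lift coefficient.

From L = ½ρv²S·CL, rearranging gives CL = 2L/(ρv²S).
CL = 2 × 48100 / (1.25 × 72.8² × 19.4) = 0.749

CL = 0.749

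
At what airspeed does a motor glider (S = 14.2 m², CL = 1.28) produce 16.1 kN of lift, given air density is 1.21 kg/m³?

v = 38.3 m/s

L = ½ρv²S·CL ⇒ v = √(2L/(ρ·S·CL))
v = √(2 × 16100 / (1.21 × 14.2 × 1.28)) = √1464 = 38.3 m/s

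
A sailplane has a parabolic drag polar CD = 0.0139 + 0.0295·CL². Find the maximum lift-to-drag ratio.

(L/D)max = 24.7

For CD = CD0 + K·CL², (L/D)max occurs at CL* = √(CD0/K) and equals 1/(2√(K·CD0)).
(L/D)max = 1/(2√(0.0295 × 0.0139)) = 1/(2 × 0.02025) = 24.7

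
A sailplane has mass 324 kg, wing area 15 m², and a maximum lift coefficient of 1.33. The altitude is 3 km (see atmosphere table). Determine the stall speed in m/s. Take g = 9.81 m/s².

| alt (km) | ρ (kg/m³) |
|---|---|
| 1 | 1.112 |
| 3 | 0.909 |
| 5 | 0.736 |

V_stall = 18.7 m/s

At 3 km, from the table: ρ = 0.909 kg/m³.
At stall, lift equals weight: L = W = m·g = 324 × 9.81 = 3178 N.
From L = ½ρV²S·CL,max = W: V_stall = √(2W/(ρSCL,max)) = √(2·3178/(0.909·15·1.33))
V_stall = √350.5 = 18.7 m/s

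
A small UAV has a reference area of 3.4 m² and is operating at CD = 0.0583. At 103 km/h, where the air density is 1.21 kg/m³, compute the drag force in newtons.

D = 98.2 N

Convert speed: v = 103 km/h ÷ 3.6 = 28.61 m/s.
D = ½ρv²S·CD = ½ × 1.21 × 28.61² × 3.4 × 0.0583 = 98.2 N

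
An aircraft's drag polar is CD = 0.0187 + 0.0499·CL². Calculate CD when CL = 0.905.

CD = 0.0596

CD = 0.0187 + 0.0499 × 0.905² = 0.0187 + 0.04087 = 0.0596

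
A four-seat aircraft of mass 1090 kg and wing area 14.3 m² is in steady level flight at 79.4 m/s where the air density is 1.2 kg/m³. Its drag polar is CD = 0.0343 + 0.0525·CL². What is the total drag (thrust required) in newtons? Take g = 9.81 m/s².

Level flight ⇒ L = W = m·g = 1090 × 9.81 = 10693 N.
q = ½ρv² = ½ × 1.2 × 79.4² = 3783 Pa.
CL = W/(q·S) = 10693 / (3783 × 14.3) = 0.1977.
CD = 0.0343 + 0.0525 × 0.1977² = 0.03635.
D = q·S·CD = 3783 × 14.3 × 0.03635 = 1966 N

D = 1970 N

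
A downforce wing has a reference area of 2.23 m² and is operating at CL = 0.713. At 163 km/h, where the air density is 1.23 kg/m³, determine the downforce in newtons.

Convert speed: v = 163 km/h ÷ 3.6 = 45.28 m/s.
L = ½ρv²S·CL = ½ × 1.23 × 45.28² × 2.23 × 0.713 = 2000 N

L = 2000 N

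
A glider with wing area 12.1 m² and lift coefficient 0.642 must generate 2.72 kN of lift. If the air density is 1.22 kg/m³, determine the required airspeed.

v = 24 m/s

L = ½ρv²S·CL ⇒ v = √(2L/(ρ·S·CL))
v = √(2 × 2720 / (1.22 × 12.1 × 0.642)) = √574 = 24 m/s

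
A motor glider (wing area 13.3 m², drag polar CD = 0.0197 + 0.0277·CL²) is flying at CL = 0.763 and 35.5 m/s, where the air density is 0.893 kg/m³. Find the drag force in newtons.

CD = 0.0197 + 0.0277 × 0.763² = 0.03583
D = ½ρv²S·CD = ½ × 0.893 × 35.5² × 13.3 × 0.03583 = 268 N

D = 268 N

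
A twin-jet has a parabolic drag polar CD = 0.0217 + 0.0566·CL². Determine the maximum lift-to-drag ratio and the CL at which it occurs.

For CD = CD0 + K·CL², (L/D)max occurs at CL* = √(CD0/K) and equals 1/(2√(K·CD0)).
(L/D)max = 1/(2√(0.0566 × 0.0217)) = 1/(2 × 0.03505) = 14.3
CL* = √(0.0217/0.0566) = 0.619

(L/D)max = 14.3, at CL = 0.619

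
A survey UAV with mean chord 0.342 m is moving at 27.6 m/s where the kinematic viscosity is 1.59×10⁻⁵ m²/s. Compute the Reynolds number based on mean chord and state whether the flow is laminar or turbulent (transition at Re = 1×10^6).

Re = v·c/ν = 27.6 × 0.342 / (1.59×10⁻⁵) = 5.94×10^5
Since 5.94×10^5 < 1×10^6, the flow is laminar.

Re = 5.94×10^5 (laminar)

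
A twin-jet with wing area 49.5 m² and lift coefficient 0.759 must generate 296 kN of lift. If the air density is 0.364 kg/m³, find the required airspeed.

L = ½ρv²S·CL ⇒ v = √(2L/(ρ·S·CL))
v = √(2 × 2.96×10^5 / (0.364 × 49.5 × 0.759)) = √43290 = 208 m/s

v = 208 m/s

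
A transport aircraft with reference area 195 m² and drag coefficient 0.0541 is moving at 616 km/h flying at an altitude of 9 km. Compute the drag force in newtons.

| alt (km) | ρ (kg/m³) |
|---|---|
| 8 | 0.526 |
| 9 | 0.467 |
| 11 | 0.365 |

D = 72100 N

At 9 km, from the table: ρ = 0.467 kg/m³.
Convert speed: v = 616 km/h ÷ 3.6 = 171.1 m/s.
D = ½ρv²S·CD = ½ × 0.467 × 171.1² × 195 × 0.0541 = 72100 N ≈ 72.1 kN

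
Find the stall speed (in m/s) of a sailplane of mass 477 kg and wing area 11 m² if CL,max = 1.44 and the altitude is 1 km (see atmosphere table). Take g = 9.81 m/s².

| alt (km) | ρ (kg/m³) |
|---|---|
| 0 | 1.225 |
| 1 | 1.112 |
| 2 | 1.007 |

V_stall = 23.1 m/s

At 1 km, from the table: ρ = 1.112 kg/m³.
Stall occurs when L = W at CL,max. W = mg = 477 × 9.81 = 4679 N.
V_stall = √(2W/(ρ·S·CL,max)) = √(2 × 4679 / (1.112 × 11 × 1.44))
V_stall = √531.3 = 23.1 m/s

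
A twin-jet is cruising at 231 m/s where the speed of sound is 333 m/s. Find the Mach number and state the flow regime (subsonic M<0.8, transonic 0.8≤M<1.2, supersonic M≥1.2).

M = 0.694 (subsonic)

M = v/a = 231 / 333 = 0.694
M = 0.694 → subsonic.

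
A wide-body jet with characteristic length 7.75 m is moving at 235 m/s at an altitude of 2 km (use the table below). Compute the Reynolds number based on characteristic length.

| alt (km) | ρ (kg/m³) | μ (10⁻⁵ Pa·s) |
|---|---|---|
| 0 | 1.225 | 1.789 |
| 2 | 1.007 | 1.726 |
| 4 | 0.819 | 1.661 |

At 2 km, from the table: ρ = 1.007 kg/m³, μ = 1.726×10⁻⁵ Pa·s.
Re = ρ·v·c/μ = 1.007 × 235 × 7.75 / (1.726×10⁻⁵) = 1.06×10^8

Re = 1.06×10^8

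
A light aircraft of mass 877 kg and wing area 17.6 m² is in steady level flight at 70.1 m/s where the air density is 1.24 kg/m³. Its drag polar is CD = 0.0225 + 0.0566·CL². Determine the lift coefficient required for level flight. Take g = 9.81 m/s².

Level flight ⇒ L = W = m·g = 877 × 9.81 = 8603.4 N.
q = ½ρv² = ½ × 1.24 × 70.1² = 3047 Pa.
Required CL = L/(qS) = 8603.4/(3047·17.6) = 0.1604.

CL = 0.16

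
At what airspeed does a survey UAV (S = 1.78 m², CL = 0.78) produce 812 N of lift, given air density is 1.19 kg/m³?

L = ½ρv²S·CL ⇒ v = √(2L/(ρ·S·CL))
v = √(2 × 812 / (1.19 × 1.78 × 0.78)) = √982.9 = 31.4 m/s

v = 31.4 m/s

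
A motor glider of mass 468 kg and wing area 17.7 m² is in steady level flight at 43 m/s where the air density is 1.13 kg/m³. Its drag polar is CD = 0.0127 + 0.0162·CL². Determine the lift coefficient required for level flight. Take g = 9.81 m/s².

CL = 0.248

Level flight ⇒ L = W = m·g = 468 × 9.81 = 4591.1 N.
q = ½ρv² = ½ × 1.13 × 43² = 1045 Pa.
Required CL = L/(qS) = 4591.1/(1045·17.7) = 0.2483.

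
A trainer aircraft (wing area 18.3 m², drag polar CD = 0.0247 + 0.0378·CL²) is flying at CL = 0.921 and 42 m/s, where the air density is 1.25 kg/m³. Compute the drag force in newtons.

CD = 0.0247 + 0.0378 × 0.921² = 0.05676
D = ½ρv²S·CD = ½ × 1.25 × 42² × 18.3 × 0.05676 = 1150 N

D = 1150 N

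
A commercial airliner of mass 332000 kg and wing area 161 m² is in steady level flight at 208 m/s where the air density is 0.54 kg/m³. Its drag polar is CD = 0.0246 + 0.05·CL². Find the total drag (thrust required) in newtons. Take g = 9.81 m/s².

In steady level flight, lift balances weight: W = mg = 332000 × 9.81 = 3.2569×10^6 N.
Dynamic pressure q = 0.5 × 0.54 × 208² = 11680 Pa.
Required CL = L/(qS) = 3.2569×10^6/(11680·161) = 1.732.
CD = 0.0246 + 0.05 × 1.732² = 0.1746.
D = q·S·CD = 11680 × 161 × 0.1746 = 3.283×10^5 N

D = 3.28×10^5 N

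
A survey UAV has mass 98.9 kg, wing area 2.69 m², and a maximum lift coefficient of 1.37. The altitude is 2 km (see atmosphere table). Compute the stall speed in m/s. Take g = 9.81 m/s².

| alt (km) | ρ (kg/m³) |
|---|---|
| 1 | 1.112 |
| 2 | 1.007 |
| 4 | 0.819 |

At 2 km, from the table: ρ = 1.007 kg/m³.
At stall, lift equals weight: L = W = m·g = 98.9 × 9.81 = 970.2 N.
V_stall = √(2W/(ρ·S·CL,max)) = √(2 × 970.2 / (1.007 × 2.69 × 1.37))
V_stall = √522.9 = 22.9 m/s

V_stall = 22.9 m/s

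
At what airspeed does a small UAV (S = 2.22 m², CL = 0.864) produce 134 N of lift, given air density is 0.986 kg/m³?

L = ½ρv²S·CL ⇒ v = √(2L/(ρ·S·CL))
v = √(2 × 134 / (0.986 × 2.22 × 0.864)) = √141.7 = 11.9 m/s

v = 11.9 m/s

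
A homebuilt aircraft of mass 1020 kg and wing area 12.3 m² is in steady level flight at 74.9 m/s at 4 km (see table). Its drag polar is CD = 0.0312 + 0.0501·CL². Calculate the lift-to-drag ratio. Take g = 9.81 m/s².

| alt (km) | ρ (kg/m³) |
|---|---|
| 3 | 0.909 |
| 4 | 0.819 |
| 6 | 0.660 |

At 4 km, from the table: ρ = 0.819 kg/m³.
Weight W = mg = 1020 × 9.81 = 10006 N; in level flight L = W.
Dynamic pressure q = 0.5 × 0.819 × 74.9² = 2297 Pa.
CL = W/(q·S) = 10006 / (2297 × 12.3) = 0.3541.
CD = 0.0312 + 0.0501 × 0.3541² = 0.03748.
L/D = CL/CD = 0.3541 / 0.03748 = 9.45

L/D = 9.45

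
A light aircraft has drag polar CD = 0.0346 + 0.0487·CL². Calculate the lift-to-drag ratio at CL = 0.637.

L/D = 11.7

CD = 0.0346 + 0.0487 × 0.637² = 0.05436
L/D = CL/CD = 0.637 / 0.05436 = 11.7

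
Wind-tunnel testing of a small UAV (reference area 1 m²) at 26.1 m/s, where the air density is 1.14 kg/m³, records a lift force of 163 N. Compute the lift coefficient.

CL = 0.42

From L = ½ρv²S·CL, rearranging gives CL = 2L/(ρv²S).
CL = 2 × 163 / (1.14 × 26.1² × 1) = 0.42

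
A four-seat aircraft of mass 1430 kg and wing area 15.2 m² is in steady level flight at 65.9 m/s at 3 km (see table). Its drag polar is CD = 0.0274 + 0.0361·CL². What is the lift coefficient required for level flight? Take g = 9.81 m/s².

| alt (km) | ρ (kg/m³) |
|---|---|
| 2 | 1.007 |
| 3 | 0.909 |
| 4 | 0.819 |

CL = 0.468

At 3 km, from the table: ρ = 0.909 kg/m³.
Weight W = mg = 1430 × 9.81 = 14028 N; in level flight L = W.
Dynamic pressure q = 0.5 × 0.909 × 65.9² = 1974 Pa.
CL = W/(q·S) = 14028 / (1974 × 15.2) = 0.4676.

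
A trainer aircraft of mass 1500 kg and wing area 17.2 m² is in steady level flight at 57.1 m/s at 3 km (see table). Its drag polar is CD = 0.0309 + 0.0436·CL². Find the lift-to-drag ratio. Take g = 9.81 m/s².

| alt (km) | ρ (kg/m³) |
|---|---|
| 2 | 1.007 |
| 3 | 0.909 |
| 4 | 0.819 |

At 3 km, from the table: ρ = 0.909 kg/m³.
Level flight ⇒ L = W = m·g = 1500 × 9.81 = 14715 N.
q = ½ρv² = ½ × 0.909 × 57.1² = 1482 Pa.
CL = W/(q·S) = 14715 / (1482 × 17.2) = 0.5773.
CD = 0.0309 + 0.0436 × 0.5773² = 0.04543.
L/D = CL/CD = 0.5773 / 0.04543 = 12.7

L/D = 12.7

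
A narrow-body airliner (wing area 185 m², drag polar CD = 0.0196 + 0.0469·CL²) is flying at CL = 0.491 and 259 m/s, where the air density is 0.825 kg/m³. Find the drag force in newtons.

CD = 0.0196 + 0.0469 × 0.491² = 0.03091
D = ½ρv²S·CD = ½ × 0.825 × 259² × 185 × 0.03091 = 1.58×10^5 N

D = 1.58×10^5 N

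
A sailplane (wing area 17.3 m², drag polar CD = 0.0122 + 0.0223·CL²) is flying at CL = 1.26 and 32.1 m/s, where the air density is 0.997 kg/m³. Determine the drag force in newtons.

CD = 0.0122 + 0.0223 × 1.26² = 0.0476
D = ½ρv²S·CD = ½ × 0.997 × 32.1² × 17.3 × 0.0476 = 423 N

D = 423 N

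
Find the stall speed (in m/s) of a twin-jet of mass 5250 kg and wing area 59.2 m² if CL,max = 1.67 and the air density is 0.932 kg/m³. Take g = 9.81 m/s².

Weight W = mg = 5250 × 9.81 = 51500 N.
From L = ½ρV²S·CL,max = W: V_stall = √(2W/(ρSCL,max)) = √(2·51500/(0.932·59.2·1.67))
V_stall = √1118 = 33.4 m/s

V_stall = 33.4 m/s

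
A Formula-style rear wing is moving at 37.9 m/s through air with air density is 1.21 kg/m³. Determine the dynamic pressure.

q = ½ρv² = ½ × 1.21 × 37.9² = 869 Pa

q = 869 Pa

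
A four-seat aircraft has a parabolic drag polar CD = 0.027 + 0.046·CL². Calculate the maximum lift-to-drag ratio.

(L/D)max = 14.2

For CD = CD0 + K·CL², (L/D)max occurs at CL* = √(CD0/K) and equals 1/(2√(K·CD0)).
(L/D)max = 1/(2√(0.046 × 0.027)) = 1/(2 × 0.03524) = 14.2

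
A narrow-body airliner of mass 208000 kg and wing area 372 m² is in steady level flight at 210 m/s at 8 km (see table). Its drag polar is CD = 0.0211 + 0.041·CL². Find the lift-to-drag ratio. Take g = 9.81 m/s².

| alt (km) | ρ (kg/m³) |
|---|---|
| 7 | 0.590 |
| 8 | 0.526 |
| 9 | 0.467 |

At 8 km, from the table: ρ = 0.526 kg/m³.
Level flight ⇒ L = W = m·g = 208000 × 9.81 = 2.0405×10^6 N.
Dynamic pressure q = 0.5 × 0.526 × 210² = 11600 Pa.
Required CL = L/(qS) = 2.0405×10^6/(11600·372) = 0.4729.
CD = 0.0211 + 0.041 × 0.4729² = 0.03027.
L/D = CL/CD = 0.4729 / 0.03027 = 15.6

L/D = 15.6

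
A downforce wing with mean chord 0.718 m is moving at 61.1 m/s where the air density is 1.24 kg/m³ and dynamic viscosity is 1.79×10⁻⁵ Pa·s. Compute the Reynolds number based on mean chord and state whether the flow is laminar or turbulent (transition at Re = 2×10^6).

Re = 3.04×10^6 (turbulent)

Re = ρ·v·c/μ = 1.24 × 61.1 × 0.718 / (1.79×10⁻⁵) = 3.04×10^6
Since 3.04×10^6 > 2×10^6, the flow is turbulent.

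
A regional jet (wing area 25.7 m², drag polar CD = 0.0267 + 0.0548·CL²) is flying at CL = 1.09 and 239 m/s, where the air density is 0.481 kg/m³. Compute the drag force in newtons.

CD = 0.0267 + 0.0548 × 1.09² = 0.09181
D = ½ρv²S·CD = ½ × 0.481 × 239² × 25.7 × 0.09181 = 32400 N

D = 32400 N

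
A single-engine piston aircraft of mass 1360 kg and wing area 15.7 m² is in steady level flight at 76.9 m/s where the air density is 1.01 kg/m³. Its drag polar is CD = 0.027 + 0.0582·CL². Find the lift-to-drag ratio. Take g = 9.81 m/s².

Weight W = mg = 1360 × 9.81 = 13342 N; in level flight L = W.
Dynamic pressure q = 0.5 × 1.01 × 76.9² = 2986 Pa.
CL = W/(q·S) = 13342 / (2986 × 15.7) = 0.2846.
CD = 0.027 + 0.0582 × 0.2846² = 0.03171.
L/D = CL/CD = 0.2846 / 0.03171 = 8.97

L/D = 8.97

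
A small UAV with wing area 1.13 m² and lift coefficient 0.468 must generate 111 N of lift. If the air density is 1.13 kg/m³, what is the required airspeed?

v = 19.3 m/s

L = ½ρv²S·CL ⇒ v = √(2L/(ρ·S·CL))
v = √(2 × 111 / (1.13 × 1.13 × 0.468)) = √371.5 = 19.3 m/s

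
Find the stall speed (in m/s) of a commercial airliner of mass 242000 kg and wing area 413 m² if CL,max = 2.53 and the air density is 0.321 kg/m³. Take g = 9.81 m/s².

V_stall = 119 m/s

Weight W = mg = 242000 × 9.81 = 2.374×10^6 N.
From L = ½ρV²S·CL,max = W: V_stall = √(2W/(ρSCL,max)) = √(2·2.374×10^6/(0.321·413·2.53))
V_stall = √14160 = 119 m/s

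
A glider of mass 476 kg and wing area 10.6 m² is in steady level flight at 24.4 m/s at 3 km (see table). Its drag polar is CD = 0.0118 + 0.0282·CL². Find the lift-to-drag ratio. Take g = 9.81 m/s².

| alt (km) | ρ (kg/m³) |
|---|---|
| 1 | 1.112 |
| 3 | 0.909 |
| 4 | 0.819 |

At 3 km, from the table: ρ = 0.909 kg/m³.
Level flight ⇒ L = W = m·g = 476 × 9.81 = 4669.6 N.
Dynamic pressure q = 0.5 × 0.909 × 24.4² = 270.6 Pa.
CL = 2W/(ρv²S) = 2×4669.6/(0.909×24.4²×10.6) = 1.628.
CD = 0.0118 + 0.0282 × 1.628² = 0.08654.
L/D = CL/CD = 1.628 / 0.08654 = 18.8

L/D = 18.8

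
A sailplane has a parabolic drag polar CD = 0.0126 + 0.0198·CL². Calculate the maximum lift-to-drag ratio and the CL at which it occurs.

For CD = CD0 + K·CL², (L/D)max occurs at CL* = √(CD0/K) and equals 1/(2√(K·CD0)).
(L/D)max = 1/(2√(0.0198 × 0.0126)) = 1/(2 × 0.01579) = 31.7
CL* = √(0.0126/0.0198) = 0.798

(L/D)max = 31.7, at CL = 0.798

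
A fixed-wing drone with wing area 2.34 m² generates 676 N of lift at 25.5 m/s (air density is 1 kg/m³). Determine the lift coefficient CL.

From L = ½ρv²S·CL, rearranging gives CL = 2L/(ρv²S).
CL = 2 × 676 / (1 × 25.5² × 2.34) = 0.889

CL = 0.889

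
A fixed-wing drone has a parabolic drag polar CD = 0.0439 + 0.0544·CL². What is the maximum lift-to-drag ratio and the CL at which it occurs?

For CD = CD0 + K·CL², (L/D)max occurs at CL* = √(CD0/K) and equals 1/(2√(K·CD0)).
(L/D)max = 1/(2√(0.0544 × 0.0439)) = 1/(2 × 0.04887) = 10.2
CL* = √(0.0439/0.0544) = 0.898

(L/D)max = 10.2, at CL = 0.898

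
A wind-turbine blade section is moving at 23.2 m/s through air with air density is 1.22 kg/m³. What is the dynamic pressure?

q = 328 Pa

q = ½ρv² = ½ × 1.22 × 23.2² = 328 Pa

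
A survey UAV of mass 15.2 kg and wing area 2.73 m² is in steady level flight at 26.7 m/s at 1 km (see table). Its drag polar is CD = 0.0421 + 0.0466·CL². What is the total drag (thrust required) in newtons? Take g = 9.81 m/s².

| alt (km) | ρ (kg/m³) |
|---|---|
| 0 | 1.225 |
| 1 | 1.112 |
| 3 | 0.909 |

At 1 km, from the table: ρ = 1.112 kg/m³.
In steady level flight, lift balances weight: W = mg = 15.2 × 9.81 = 149.11 N.
Dynamic pressure q = 0.5 × 1.112 × 26.7² = 396.4 Pa.
Required CL = L/(qS) = 149.11/(396.4·2.73) = 0.1378.
CD = 0.0421 + 0.0466 × 0.1378² = 0.04298.
D = q·S·CD = 396.4 × 2.73 × 0.04298 = 46.51 N

D = 46.5 N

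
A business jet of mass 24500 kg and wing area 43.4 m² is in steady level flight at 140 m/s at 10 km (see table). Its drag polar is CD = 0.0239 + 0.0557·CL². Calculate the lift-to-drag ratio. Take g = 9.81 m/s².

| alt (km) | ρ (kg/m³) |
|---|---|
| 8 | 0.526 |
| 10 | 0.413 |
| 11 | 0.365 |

At 10 km, from the table: ρ = 0.413 kg/m³.
Weight W = mg = 24500 × 9.81 = 2.4034×10^5 N; in level flight L = W.
q = ½ρv² = ½ × 0.413 × 140² = 4047 Pa.
CL = W/(q·S) = 2.4034×10^5 / (4047 × 43.4) = 1.368.
CD = 0.0239 + 0.0557 × 1.368² = 0.1282.
L/D = CL/CD = 1.368 / 0.1282 = 10.7

L/D = 10.7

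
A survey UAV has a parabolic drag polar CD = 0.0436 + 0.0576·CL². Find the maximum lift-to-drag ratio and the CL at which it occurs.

For CD = CD0 + K·CL², (L/D)max occurs at CL* = √(CD0/K) and equals 1/(2√(K·CD0)).
(L/D)max = 1/(2√(0.0576 × 0.0436)) = 1/(2 × 0.05011) = 9.98
CL* = √(0.0436/0.0576) = 0.87

(L/D)max = 9.98, at CL = 0.87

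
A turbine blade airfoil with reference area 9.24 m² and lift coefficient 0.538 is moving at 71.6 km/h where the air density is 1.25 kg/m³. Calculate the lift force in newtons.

L = 1230 N

Convert speed: v = 71.6 km/h ÷ 3.6 = 19.89 m/s.
Dynamic pressure q = ½ρv² = ½ × 1.25 × 19.89² = 247.2 Pa.
L = q·S·CL = 247.2 × 9.24 × 0.538 = 1230 N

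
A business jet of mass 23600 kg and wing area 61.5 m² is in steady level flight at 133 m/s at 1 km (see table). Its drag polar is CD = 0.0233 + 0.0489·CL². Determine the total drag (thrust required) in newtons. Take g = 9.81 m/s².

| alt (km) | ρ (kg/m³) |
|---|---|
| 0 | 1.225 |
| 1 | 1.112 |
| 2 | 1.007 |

D = 18400 N

At 1 km, from the table: ρ = 1.112 kg/m³.
Weight W = mg = 23600 × 9.81 = 2.3152×10^5 N; in level flight L = W.
Dynamic pressure q = 0.5 × 1.112 × 133² = 9835 Pa.
CL = 2W/(ρv²S) = 2×2.3152×10^5/(1.112×133²×61.5) = 0.3828.
CD = 0.0233 + 0.0489 × 0.3828² = 0.03046.
D = q·S·CD = 9835 × 61.5 × 0.03046 = 18430 N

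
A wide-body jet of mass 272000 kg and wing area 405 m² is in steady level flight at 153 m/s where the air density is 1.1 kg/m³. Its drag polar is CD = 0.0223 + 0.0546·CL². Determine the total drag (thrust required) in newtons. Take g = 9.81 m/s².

D = 1.91×10^5 N

Weight W = mg = 272000 × 9.81 = 2.6683×10^6 N; in level flight L = W.
Dynamic pressure q = 0.5 × 1.1 × 153² = 12870 Pa.
CL = W/(q·S) = 2.6683×10^6 / (12870 × 405) = 0.5117.
CD = 0.0223 + 0.0546 × 0.5117² = 0.0366.
D = q·S·CD = 12870 × 405 × 0.0366 = 1.908×10^5 N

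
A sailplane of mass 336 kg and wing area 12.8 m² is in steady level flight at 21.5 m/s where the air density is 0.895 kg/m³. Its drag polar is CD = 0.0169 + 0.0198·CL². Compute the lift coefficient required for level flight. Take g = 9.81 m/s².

CL = 1.24

In steady level flight, lift balances weight: W = mg = 336 × 9.81 = 3296.2 N.
q = ½ρv² = ½ × 0.895 × 21.5² = 206.9 Pa.
CL = W/(q·S) = 3296.2 / (206.9 × 12.8) = 1.245.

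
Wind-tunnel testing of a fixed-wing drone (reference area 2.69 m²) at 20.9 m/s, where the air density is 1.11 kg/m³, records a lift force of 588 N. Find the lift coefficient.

CL = 0.902

From L = ½ρv²S·CL, rearranging gives CL = 2L/(ρv²S).
CL = 2 × 588 / (1.11 × 20.9² × 2.69) = 0.902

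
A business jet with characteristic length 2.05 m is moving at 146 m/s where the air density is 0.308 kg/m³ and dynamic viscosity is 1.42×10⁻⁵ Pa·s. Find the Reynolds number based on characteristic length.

Re = ρ·v·c/μ = 0.308 × 146 × 2.05 / (1.42×10⁻⁵) = 6.49×10^6

Re = 6.49×10^6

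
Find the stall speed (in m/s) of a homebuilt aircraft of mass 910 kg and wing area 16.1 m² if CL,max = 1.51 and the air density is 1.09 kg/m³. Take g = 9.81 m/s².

Weight W = mg = 910 × 9.81 = 8927 N.
From L = ½ρV²S·CL,max = W: V_stall = √(2W/(ρSCL,max)) = √(2·8927/(1.09·16.1·1.51))
V_stall = √673.8 = 26 m/s

V_stall = 26 m/s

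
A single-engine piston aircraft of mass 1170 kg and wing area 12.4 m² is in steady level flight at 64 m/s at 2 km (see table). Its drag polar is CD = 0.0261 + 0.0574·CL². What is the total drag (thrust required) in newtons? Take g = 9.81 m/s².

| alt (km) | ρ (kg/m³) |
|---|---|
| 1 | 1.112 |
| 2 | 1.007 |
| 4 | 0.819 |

D = 963 N

At 2 km, from the table: ρ = 1.007 kg/m³.
In steady level flight, lift balances weight: W = mg = 1170 × 9.81 = 11478 N.
Dynamic pressure q = 0.5 × 1.007 × 64² = 2062 Pa.
CL = W/(q·S) = 11478 / (2062 × 12.4) = 0.4488.
CD = 0.0261 + 0.0574 × 0.4488² = 0.03766.
D = q·S·CD = 2062 × 12.4 × 0.03766 = 963.1 N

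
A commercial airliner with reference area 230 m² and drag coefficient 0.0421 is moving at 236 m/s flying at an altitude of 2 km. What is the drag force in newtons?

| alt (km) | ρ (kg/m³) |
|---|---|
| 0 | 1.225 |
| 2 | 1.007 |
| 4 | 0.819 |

At 2 km, from the table: ρ = 1.007 kg/m³.
Dynamic pressure q = ½ρv² = ½ × 1.007 × 236² = 28040 Pa.
D = q·S·CD = 28040 × 230 × 0.0421 = 2.72×10^5 N ≈ 272 kN

D = 2.72×10^5 N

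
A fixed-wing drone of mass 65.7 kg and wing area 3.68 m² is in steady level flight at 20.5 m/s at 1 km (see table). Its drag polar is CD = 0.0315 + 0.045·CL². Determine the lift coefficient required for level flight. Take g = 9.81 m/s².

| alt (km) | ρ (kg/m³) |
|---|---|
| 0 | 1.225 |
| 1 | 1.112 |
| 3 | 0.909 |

CL = 0.75

At 1 km, from the table: ρ = 1.112 kg/m³.
Level flight ⇒ L = W = m·g = 65.7 × 9.81 = 644.52 N.
q = ½ρv² = ½ × 1.112 × 20.5² = 233.7 Pa.
CL = W/(q·S) = 644.52 / (233.7 × 3.68) = 0.7496.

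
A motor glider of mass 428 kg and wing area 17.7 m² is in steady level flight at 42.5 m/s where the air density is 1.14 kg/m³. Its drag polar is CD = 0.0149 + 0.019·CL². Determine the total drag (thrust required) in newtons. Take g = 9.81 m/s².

Weight W = mg = 428 × 9.81 = 4198.7 N; in level flight L = W.
q = ½ρv² = ½ × 1.14 × 42.5² = 1030 Pa.
CL = 2W/(ρv²S) = 2×4198.7/(1.14×42.5²×17.7) = 0.2304.
CD = 0.0149 + 0.019 × 0.2304² = 0.01591.
D = q·S·CD = 1030 × 17.7 × 0.01591 = 289.9 N

D = 290 N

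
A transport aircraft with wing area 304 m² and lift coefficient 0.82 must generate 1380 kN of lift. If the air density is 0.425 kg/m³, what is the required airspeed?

L = ½ρv²S·CL ⇒ v = √(2L/(ρ·S·CL))
v = √(2 × 1.38×10^6 / (0.425 × 304 × 0.82)) = √26050 = 161 m/s

v = 161 m/s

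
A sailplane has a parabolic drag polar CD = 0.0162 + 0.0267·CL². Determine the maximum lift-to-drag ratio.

For CD = CD0 + K·CL², (L/D)max occurs at CL* = √(CD0/K) and equals 1/(2√(K·CD0)).
(L/D)max = 1/(2√(0.0267 × 0.0162)) = 1/(2 × 0.0208) = 24

(L/D)max = 24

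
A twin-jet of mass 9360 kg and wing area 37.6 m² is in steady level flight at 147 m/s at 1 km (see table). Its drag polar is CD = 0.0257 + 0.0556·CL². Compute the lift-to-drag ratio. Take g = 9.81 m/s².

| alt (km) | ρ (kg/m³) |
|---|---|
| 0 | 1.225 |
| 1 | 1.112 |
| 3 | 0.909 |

L/D = 7.26

At 1 km, from the table: ρ = 1.112 kg/m³.
In steady level flight, lift balances weight: W = mg = 9360 × 9.81 = 91822 N.
Dynamic pressure q = 0.5 × 1.112 × 147² = 12010 Pa.
CL = 2W/(ρv²S) = 2×91822/(1.112×147²×37.6) = 0.2033.
CD = 0.0257 + 0.0556 × 0.2033² = 0.028.
L/D = CL/CD = 0.2033 / 0.028 = 7.26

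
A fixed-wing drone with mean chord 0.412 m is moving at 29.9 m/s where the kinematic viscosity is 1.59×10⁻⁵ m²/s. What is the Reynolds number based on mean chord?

Re = 7.75×10^5

Re = v·c/ν = 29.9 × 0.412 / (1.59×10⁻⁵) = 7.75×10^5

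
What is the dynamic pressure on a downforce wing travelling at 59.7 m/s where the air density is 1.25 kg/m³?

q = ½ρv² = ½ × 1.25 × 59.7² = 2230 Pa

q = 2230 Pa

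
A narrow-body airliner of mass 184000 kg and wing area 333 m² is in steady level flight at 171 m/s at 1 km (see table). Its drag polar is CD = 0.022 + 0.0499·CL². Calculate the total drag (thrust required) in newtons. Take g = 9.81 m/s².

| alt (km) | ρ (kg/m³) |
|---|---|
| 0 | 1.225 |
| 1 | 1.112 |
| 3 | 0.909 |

D = 1.49×10^5 N

At 1 km, from the table: ρ = 1.112 kg/m³.
Level flight ⇒ L = W = m·g = 184000 × 9.81 = 1.805×10^6 N.
q = ½ρv² = ½ × 1.112 × 171² = 16260 Pa.
CL = W/(q·S) = 1.805×10^6 / (16260 × 333) = 0.3334.
CD = 0.022 + 0.0499 × 0.3334² = 0.02755.
D = q·S·CD = 16260 × 333 × 0.02755 = 1.491×10^5 N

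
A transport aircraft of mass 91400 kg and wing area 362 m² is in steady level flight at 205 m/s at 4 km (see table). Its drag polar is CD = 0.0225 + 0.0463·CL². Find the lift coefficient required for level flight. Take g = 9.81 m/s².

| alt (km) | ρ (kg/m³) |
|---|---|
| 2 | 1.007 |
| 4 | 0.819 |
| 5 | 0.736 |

CL = 0.144

At 4 km, from the table: ρ = 0.819 kg/m³.
In steady level flight, lift balances weight: W = mg = 91400 × 9.81 = 8.9663×10^5 N.
Dynamic pressure q = 0.5 × 0.819 × 205² = 17210 Pa.
CL = 2W/(ρv²S) = 2×8.9663×10^5/(0.819×205²×362) = 0.1439.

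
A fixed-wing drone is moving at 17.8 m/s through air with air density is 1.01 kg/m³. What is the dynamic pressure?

q = ½ρv² = ½ × 1.01 × 17.8² = 160 Pa

q = 160 Pa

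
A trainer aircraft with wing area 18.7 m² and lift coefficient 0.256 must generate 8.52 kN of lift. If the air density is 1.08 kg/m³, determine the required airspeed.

v = 57.4 m/s

L = ½ρv²S·CL ⇒ v = √(2L/(ρ·S·CL))
v = √(2 × 8520 / (1.08 × 18.7 × 0.256)) = √3296 = 57.4 m/s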